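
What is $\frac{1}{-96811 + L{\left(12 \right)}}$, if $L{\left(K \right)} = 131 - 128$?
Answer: $- \frac{1}{96808} \approx -1.033 \cdot 10^{-5}$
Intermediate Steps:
$L{\left(K \right)} = 3$ ($L{\left(K \right)} = 131 - 128 = 3$)
$\frac{1}{-96811 + L{\left(12 \right)}} = \frac{1}{-96811 + 3} = \frac{1}{-96808} = - \frac{1}{96808}$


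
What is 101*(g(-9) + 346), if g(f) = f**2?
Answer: 43127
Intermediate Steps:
101*(g(-9) + 346) = 101*((-9)**2 + 346) = 101*(81 + 346) = 101*427 = 43127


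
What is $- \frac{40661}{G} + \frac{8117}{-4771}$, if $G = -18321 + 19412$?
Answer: $- \frac{202849278}{5205161} \approx -38.971$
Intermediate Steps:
$G = 1091$
$- \frac{40661}{G} + \frac{8117}{-4771} = - \frac{40661}{1091} + \frac{8117}{-4771} = \left(-40661\right) \frac{1}{1091} + 8117 \left(- \frac{1}{4771}\right) = - \frac{40661}{1091} - \frac{8117}{4771} = - \frac{202849278}{5205161}$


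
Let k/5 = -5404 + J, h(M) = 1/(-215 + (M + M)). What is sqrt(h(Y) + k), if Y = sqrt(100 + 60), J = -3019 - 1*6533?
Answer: sqrt(-16077701 + 598240*sqrt(10))/sqrt(215 - 8*sqrt(10)) ≈ 273.46*I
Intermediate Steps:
J = -9552 (J = -3019 - 6533 = -9552)
Y = 4*sqrt(10) (Y = sqrt(160) = 4*sqrt(10) ≈ 12.649)
h(M) = 1/(-215 + 2*M)
k = -74780 (k = 5*(-5404 - 9552) = 5*(-14956) = -74780)
sqrt(h(Y) + k) = sqrt(1/(-215 + 2*(4*sqrt(10))) - 74780) = sqrt(1/(-215 + 8*sqrt(10)) - 74780) = sqrt(-74780 + 1/(-215 + 8*sqrt(10)))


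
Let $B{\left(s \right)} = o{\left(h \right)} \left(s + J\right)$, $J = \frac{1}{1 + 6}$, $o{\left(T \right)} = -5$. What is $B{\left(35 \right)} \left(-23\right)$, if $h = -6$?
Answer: $\frac{28290}{7} \approx 4041.4$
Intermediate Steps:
$J = \frac{1}{7} \approx 0.14286$
$B{\left(s \right)} = - \frac{5}{7} - 5 s$ ($B{\left(s \right)} = - 5 \left(s + \frac{1}{7}\right) = - 5 \left(\frac{1}{7} + s\right) = - \frac{5}{7} - 5 s$)
$B{\left(35 \right)} \left(-23\right) = \left(- \frac{5}{7} - 175\right) \left(-23\right) = \left(- \frac{1230}{7}\right) \left(-23\right) = \frac{28290}{7}$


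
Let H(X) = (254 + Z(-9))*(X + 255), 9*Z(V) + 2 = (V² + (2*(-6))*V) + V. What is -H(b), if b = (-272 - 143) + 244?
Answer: -68992/3 ≈ -22997.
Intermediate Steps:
Z(V) = -2/9 - 11*V/9 + V²/9 (Z(V) = -2/9 + ((V² + (2*(-6))*V) + V)/9 = -2/9 + ((V² - 12*V) + V)/9 = -2/9 + (V² - 11*V)/9 = -2/9 + (-11*V/9 + V²/9) = -2/9 - 11*V/9 + V²/9)
b = -171 (b = -415 + 244 = -171)
H(X) = 209440/3 + 2464*X/9 (H(X) = (254 + (-2/9 - 11/9*(-9) + (⅑)*(-9)²))*(X + 255) = (254 + (-2/9 + 11 + (⅑)*81))*(255 + X) = (254 + (-2/9 + 11 + 9))*(255 + X) = (254 + 178/9)*(255 + X) = 2464*(255 + X)/9 = 209440/3 + 2464*X/9)
-H(b) = -(209440/3 + (2464/9)*(-171)) = -(209440/3 - 46816) = -1*68992/3 = -68992/3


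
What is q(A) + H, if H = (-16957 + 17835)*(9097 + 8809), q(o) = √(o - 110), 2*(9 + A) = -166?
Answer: 15721468 + I*√202 ≈ 1.5721e+7 + 14.213*I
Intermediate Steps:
A = -92 (A = -9 + (½)*(-166) = -9 - 83 = -92)
q(o) = √(-110 + o)
H = 15721468 (H = 878*17906 = 15721468)
q(A) + H = √(-110 - 92) + 15721468 = √(-202) + 15721468 = I*√202 + 15721468 = 15721468 + I*√202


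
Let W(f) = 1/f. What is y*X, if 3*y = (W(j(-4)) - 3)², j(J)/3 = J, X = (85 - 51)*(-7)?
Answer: -162911/216 ≈ -754.22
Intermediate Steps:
X = -238 (X = 34*(-7) = -238)
j(J) = 3*J
y = 1369/432 (y = (1/(3*(-4)) - 3)²/3 = (1/(-12) - 3)²/3 = (-1/12 - 3)²/3 = (-37/12)²/3 = (⅓)*(1369/144) = 1369/432 ≈ 3.1690)
y*X = (1369/432)*(-238) = -162911/216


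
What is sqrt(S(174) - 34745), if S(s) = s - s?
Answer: I*sqrt(34745) ≈ 186.4*I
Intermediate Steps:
S(s) = 0
sqrt(S(174) - 34745) = sqrt(0 - 34745) = sqrt(-34745) = I*sqrt(34745)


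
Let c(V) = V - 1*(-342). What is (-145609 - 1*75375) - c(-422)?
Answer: -220904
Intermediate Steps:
c(V) = 342 + V (c(V) = V + 342 = 342 + V)
(-145609 - 1*75375) - c(-422) = (-145609 - 1*75375) - (342 - 422) = (-145609 - 75375) - 1*(-80) = -220984 + 80 = -220904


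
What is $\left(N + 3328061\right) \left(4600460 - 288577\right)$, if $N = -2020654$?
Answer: $5637386017381$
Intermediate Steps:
$\left(N + 3328061\right) \left(4600460 - 288577\right) = \left(-2020654 + 3328061\right) \left(4600460 - 288577\right) = 1307407 \cdot 4311883 = 5637386017381$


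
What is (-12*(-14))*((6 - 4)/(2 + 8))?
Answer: 168/5 ≈ 33.600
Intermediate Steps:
(-12*(-14))*((6 - 4)/(2 + 8)) = 168*(2/10) = 168*(2*(⅒)) = 168*(⅕) = 168/5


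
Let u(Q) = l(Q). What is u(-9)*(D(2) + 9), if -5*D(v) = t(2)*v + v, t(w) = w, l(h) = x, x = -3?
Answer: -117/5 ≈ -23.400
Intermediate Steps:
l(h) = -3
u(Q) = -3
D(v) = -3*v/5 (D(v) = -(2*v + v)/5 = -3*v/5)
u(-9)*(D(2) + 9) = -3*(-3/5*2 + 9) = -3*(-6/5 + 9) = -3*39/5 = -117/5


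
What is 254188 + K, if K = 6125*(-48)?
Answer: -39812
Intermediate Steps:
K = -294000
254188 + K = 254188 - 294000 = -39812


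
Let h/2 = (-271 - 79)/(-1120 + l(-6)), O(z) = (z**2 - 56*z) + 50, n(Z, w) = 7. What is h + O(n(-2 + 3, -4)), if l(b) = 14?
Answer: -23097/79 ≈ -292.37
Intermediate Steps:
O(z) = 50 + z**2 - 56*z
h = 50/79 (h = 2*((-271 - 79)/(-1120 + 14)) = 2*(-350/(-1106)) = 2*(-350*(-1/1106)) = 2*(25/79) = 50/79 ≈ 0.63291)
h + O(n(-2 + 3, -4)) = 50/79 + (50 + 7**2 - 56*7) = 50/79 + (50 + 49 - 392) = 50/79 - 293 = -23097/79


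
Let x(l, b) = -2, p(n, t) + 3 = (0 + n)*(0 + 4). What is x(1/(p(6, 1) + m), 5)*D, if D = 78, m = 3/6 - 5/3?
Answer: -156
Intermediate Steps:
p(n, t) = -3 + 4*n (p(n, t) = -3 + (0 + n)*(0 + 4) = -3 + n*4 = -3 + 4*n)
m = -7/6 (m = 3*(⅙) - 5*⅓ = ½ - 5/3 = -7/6 ≈ -1.1667)
x(1/(p(6, 1) + m), 5)*D = -2*78 = -156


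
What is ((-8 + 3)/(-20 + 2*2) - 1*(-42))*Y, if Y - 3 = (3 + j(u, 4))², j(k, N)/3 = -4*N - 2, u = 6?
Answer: 440727/4 ≈ 1.1018e+5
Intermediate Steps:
j(k, N) = -6 - 12*N (j(k, N) = 3*(-4*N - 2) = 3*(-2 - 4*N) = -6 - 12*N)
Y = 2604 (Y = 3 + (3 + (-6 - 12*4))² = 3 + (3 + (-6 - 48))² = 3 + (3 - 54)² = 3 + (-51)² = 3 + 2601 = 2604)
((-8 + 3)/(-20 + 2*2) - 1*(-42))*Y = ((-8 + 3)/(-20 + 2*2) - 1*(-42))*2604 = (-5/(-20 + 4) + 42)*2604 = (-5/(-16) + 42)*2604 = (-5*(-1/16) + 42)*2604 = (5/16 + 42)*2604 = (677/16)*2604 = 440727/4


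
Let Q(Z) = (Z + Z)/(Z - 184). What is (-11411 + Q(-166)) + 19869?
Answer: 1480316/175 ≈ 8459.0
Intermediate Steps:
Q(Z) = 2*Z/(-184 + Z) (Q(Z) = (2*Z)/(-184 + Z) = 2*Z/(-184 + Z))
(-11411 + Q(-166)) + 19869 = (-11411 + 2*(-166)/(-184 - 166)) + 19869 = (-11411 + 2*(-166)/(-350)) + 19869 = (-11411 + 2*(-166)*(-1/350)) + 19869 = (-11411 + 166/175) + 19869 = -1996759/175 + 19869 = 1480316/175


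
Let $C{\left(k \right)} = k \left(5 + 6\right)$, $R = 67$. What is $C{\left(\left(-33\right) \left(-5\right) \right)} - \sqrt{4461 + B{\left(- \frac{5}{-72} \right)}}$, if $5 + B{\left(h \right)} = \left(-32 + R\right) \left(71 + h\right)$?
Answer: $1815 - \frac{\sqrt{999854}}{12} \approx 1731.7$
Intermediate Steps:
$C{\left(k \right)} = 11 k$ ($C{\left(k \right)} = k 11 = 11 k$)
$B{\left(h \right)} = 2480 + 35 h$ ($B{\left(h \right)} = -5 + \left(-32 + 67\right) \left(71 + h\right) = -5 + 35 \left(71 + h\right) = -5 + \left(2485 + 35 h\right) = 2480 + 35 h$)
$C{\left(\left(-33\right) \left(-5\right) \right)} - \sqrt{4461 + B{\left(- \frac{5}{-72} \right)}} = 11 \left(\left(-33\right) \left(-5\right)\right) - \sqrt{4461 + \left(2480 + 35 \left(- \frac{5}{-72}\right)\right)} = 11 \cdot 165 - \sqrt{4461 + \left(2480 + 35 \left(\left(-5\right) \left(- \frac{1}{72}\right)\right)\right)} = 1815 - \sqrt{4461 + \left(2480 + 35 \cdot \frac{5}{72}\right)} = 1815 - \sqrt{4461 + \left(2480 + \frac{175}{72}\right)} = 1815 - \sqrt{4461 + \frac{178735}{72}} = 1815 - \sqrt{\frac{499927}{72}} = 1815 - \frac{\sqrt{999854}}{12}$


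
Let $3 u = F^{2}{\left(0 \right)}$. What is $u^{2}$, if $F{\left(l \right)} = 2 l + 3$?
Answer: $9$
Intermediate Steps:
$F{\left(l \right)} = 3 + 2 l$
$u = 3$ ($u = \frac{\left(3 + 2 \cdot 0\right)^{2}}{3} = \frac{\left(3 + 0\right)^{2}}{3} = \frac{3^{2}}{3} = \frac{1}{3} \cdot 9 = 3$)
$u^{2} = 3^{2} = 9$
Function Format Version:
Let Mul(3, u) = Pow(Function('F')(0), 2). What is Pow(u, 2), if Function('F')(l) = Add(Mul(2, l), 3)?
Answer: 9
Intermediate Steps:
Function('F')(l) = Add(3, Mul(2, l))
u = 3 (u = Mul(Rational(1, 3), Pow(Add(3, Mul(2, 0)), 2)) = Mul(Rational(1, 3), Pow(Add(3, 0), 2)) = Mul(Rational(1, 3), Pow(3, 2)) = Mul(Rational(1, 3), 9) = 3)
Pow(u, 2) = Pow(3, 2) = 9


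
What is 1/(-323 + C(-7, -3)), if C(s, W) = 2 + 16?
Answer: -1/305 ≈ -0.0032787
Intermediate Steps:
C(s, W) = 18
1/(-323 + C(-7, -3)) = 1/(-323 + 18) = 1/(-305) = -1/305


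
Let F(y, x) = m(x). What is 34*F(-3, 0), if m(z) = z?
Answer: 0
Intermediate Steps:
F(y, x) = x
34*F(-3, 0) = 34*0 = 0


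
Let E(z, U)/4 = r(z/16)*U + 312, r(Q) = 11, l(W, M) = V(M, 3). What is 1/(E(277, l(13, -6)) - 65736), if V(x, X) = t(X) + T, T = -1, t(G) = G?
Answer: -1/64400 ≈ -1.5528e-5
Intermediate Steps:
V(x, X) = -1 + X (V(x, X) = X - 1 = -1 + X)
l(W, M) = 2 (l(W, M) = -1 + 3 = 2)
E(z, U) = 1248 + 44*U (E(z, U) = 4*(11*U + 312) = 4*(312 + 11*U) = 1248 + 44*U)
1/(E(277, l(13, -6)) - 65736) = 1/((1248 + 44*2) - 65736) = 1/((1248 + 88) - 65736) = 1/(1336 - 65736) = 1/(-64400) = -1/64400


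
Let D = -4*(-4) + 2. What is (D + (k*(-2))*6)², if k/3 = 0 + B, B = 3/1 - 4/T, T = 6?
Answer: 4356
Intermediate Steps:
B = 7/3 (B = 3/1 - 4/6 = 3*1 - 4*⅙ = 3 - ⅔ = 7/3 ≈ 2.3333)
D = 18 (D = 16 + 2 = 18)
k = 7 (k = 3*(0 + 7/3) = 3*(7/3) = 7)
(D + (k*(-2))*6)² = (18 + (7*(-2))*6)² = (18 - 14*6)² = (18 - 84)² = (-66)² = 4356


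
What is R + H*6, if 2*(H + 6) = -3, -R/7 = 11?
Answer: -122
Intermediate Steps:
R = -77 (R = -7*11 = -77)
H = -15/2 (H = -6 + (1/2)*(-3) = -6 - 3/2 = -15/2 ≈ -7.5000)
R + H*6 = -77 - 15/2*6 = -77 - 45 = -122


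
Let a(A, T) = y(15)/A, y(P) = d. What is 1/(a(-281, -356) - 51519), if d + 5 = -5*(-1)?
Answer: -1/51519 ≈ -1.9410e-5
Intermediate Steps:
d = 0 (d = -5 - 5*(-1) = -5 + 5 = 0)
y(P) = 0
a(A, T) = 0 (a(A, T) = 0/A = 0)
1/(a(-281, -356) - 51519) = 1/(0 - 51519) = 1/(-51519) = -1/51519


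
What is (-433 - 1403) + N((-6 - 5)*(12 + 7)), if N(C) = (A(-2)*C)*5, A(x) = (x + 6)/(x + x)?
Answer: -791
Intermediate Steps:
A(x) = (6 + x)/(2*x) (A(x) = (6 + x)/((2*x)) = (6 + x)*(1/(2*x)) = (6 + x)/(2*x))
N(C) = -5*C (N(C) = (((1/2)*(6 - 2)/(-2))*C)*5 = (((1/2)*(-1/2)*4)*C)*5 = -C*5 = -5*C)
(-433 - 1403) + N((-6 - 5)*(12 + 7)) = (-433 - 1403) - 5*(-6 - 5)*(12 + 7) = -1836 - (-55)*19 = -1836 - 5*(-209) = -1836 + 1045 = -791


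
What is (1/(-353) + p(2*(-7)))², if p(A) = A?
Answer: 24433249/124609 ≈ 196.08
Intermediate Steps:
(1/(-353) + p(2*(-7)))² = (1/(-353) + 2*(-7))² = (-1/353 - 14)² = (-4943/353)² = 24433249/124609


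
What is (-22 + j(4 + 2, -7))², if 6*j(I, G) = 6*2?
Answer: 400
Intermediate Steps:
j(I, G) = 2 (j(I, G) = (6*2)/6 = (⅙)*12 = 2)
(-22 + j(4 + 2, -7))² = (-22 + 2)² = (-20)² = 400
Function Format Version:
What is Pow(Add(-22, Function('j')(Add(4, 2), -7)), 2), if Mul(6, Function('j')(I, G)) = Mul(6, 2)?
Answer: 400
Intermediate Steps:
Function('j')(I, G) = 2 (Function('j')(I, G) = Mul(Rational(1, 6), Mul(6, 2)) = Mul(Rational(1, 6), 12) = 2)
Pow(Add(-22, Function('j')(Add(4, 2), -7)), 2) = Pow(Add(-22, 2), 2) = Pow(-20, 2) = 400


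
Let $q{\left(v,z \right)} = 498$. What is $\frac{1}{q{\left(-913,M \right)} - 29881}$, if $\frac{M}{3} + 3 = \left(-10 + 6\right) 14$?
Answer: $- \frac{1}{29383} \approx -3.4033 \cdot 10^{-5}$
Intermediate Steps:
$M = -177$ ($M = -9 + 3 \left(-10 + 6\right) 14 = -9 + 3 \left(\left(-4\right) 14\right) = -9 + 3 \left(-56\right) = -9 - 168 = -177$)
$\frac{1}{q{\left(-913,M \right)} - 29881} = \frac{1}{498 - 29881} = \frac{1}{-29383} = - \frac{1}{29383}$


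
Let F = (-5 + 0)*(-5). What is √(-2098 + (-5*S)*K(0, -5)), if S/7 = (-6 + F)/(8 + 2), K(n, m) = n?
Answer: I*√2098 ≈ 45.804*I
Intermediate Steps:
F = 25 (F = -5*(-5) = 25)
S = 133/10 (S = 7*((-6 + 25)/(8 + 2)) = 7*(19/10) = 133/10 ≈ 13.300)
√(-2098 + (-5*S)*K(0, -5)) = √(-2098 - 5*133/10*0) = √(-2098 - 133/2*0) = √(-2098 + 0) = √(-2098) = I*√2098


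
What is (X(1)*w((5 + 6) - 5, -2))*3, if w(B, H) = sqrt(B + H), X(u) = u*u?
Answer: 6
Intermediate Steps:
X(u) = u**2
(X(1)*w((5 + 6) - 5, -2))*3 = (1**2*sqrt(((5 + 6) - 5) - 2))*3 = (1*sqrt((11 - 5) - 2))*3 = (1*sqrt(6 - 2))*3 = (1*sqrt(4))*3 = (1*2)*3 = 2*3 = 6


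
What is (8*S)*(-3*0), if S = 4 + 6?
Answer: 0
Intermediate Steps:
S = 10
(8*S)*(-3*0) = (8*10)*(-3*0) = 80*0 = 0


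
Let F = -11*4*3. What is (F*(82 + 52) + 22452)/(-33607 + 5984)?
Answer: -4764/27623 ≈ -0.17246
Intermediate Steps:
F = -132 (F = -44*3 = -132)
(F*(82 + 52) + 22452)/(-33607 + 5984) = (-132*(82 + 52) + 22452)/(-33607 + 5984) = (-132*134 + 22452)/(-27623) = (-17688 + 22452)*(-1/27623) = 4764*(-1/27623) = -4764/27623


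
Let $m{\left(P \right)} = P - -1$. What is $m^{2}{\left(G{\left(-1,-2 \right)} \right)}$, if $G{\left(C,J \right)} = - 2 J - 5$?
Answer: $0$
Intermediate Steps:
$G{\left(C,J \right)} = -5 - 2 J$
$m{\left(P \right)} = 1 + P$ ($m{\left(P \right)} = P + 1 = 1 + P$)
$m^{2}{\left(G{\left(-1,-2 \right)} \right)} = \left(1 - 1\right)^{2} = 0^{2} = 0$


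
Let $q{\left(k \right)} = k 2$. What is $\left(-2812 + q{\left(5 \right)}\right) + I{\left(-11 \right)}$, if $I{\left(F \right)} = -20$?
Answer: $-2822$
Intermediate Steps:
$q{\left(k \right)} = 2 k$
$\left(-2812 + q{\left(5 \right)}\right) + I{\left(-11 \right)} = \left(-2812 + 2 \cdot 5\right) - 20 = \left(-2812 + 10\right) - 20 = -2802 - 20 = -2822$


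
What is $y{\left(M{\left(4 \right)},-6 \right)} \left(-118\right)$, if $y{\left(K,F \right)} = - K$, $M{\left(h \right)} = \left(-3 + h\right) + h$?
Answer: $590$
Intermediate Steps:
$M{\left(h \right)} = -3 + 2 h$
$y{\left(M{\left(4 \right)},-6 \right)} \left(-118\right) = - (-3 + 2 \cdot 4) \left(-118\right) = - (-3 + 8) \left(-118\right) = \left(-1\right) 5 \left(-118\right) = \left(-5\right) \left(-118\right) = 590$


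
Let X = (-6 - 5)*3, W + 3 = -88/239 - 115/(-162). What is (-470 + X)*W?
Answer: 51771275/38718 ≈ 1337.1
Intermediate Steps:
W = -102925/38718 (W = -3 + (-88/239 - 115/(-162)) = -3 + (-88*1/239 - 115*(-1/162)) = -3 + (-88/239 + 115/162) = -3 + 13229/38718 = -102925/38718 ≈ -2.6583)
X = -33 (X = -11*3 = -33)
(-470 + X)*W = (-470 - 33)*(-102925/38718) = -503*(-102925/38718) = 51771275/38718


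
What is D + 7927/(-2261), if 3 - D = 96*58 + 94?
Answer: -12802926/2261 ≈ -5662.5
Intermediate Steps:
D = -5659 (D = 3 - (96*58 + 94) = 3 - (5568 + 94) = 3 - 1*5662 = 3 - 5662 = -5659)
D + 7927/(-2261) = -5659 + 7927/(-2261) = -5659 + 7927*(-1/2261) = -5659 - 7927/2261 = -12802926/2261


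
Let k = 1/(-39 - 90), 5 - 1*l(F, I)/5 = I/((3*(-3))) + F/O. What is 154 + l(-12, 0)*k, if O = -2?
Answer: 19871/129 ≈ 154.04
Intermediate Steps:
l(F, I) = 25 + 5*F/2 + 5*I/9 (l(F, I) = 25 - 5*(I/((3*(-3))) + F/(-2)) = 25 - 5*(I/(-9) + F*(-½)) = 25 - 5*(I*(-⅑) - F/2) = 25 - 5*(-I/9 - F/2) = 25 - 5*(-F/2 - I/9) = 25 + (5*F/2 + 5*I/9) = 25 + 5*F/2 + 5*I/9)
k = -1/129 (k = 1/(-129) = -1/129 ≈ -0.0077519)
154 + l(-12, 0)*k = 154 + (25 + (5/2)*(-12) + (5/9)*0)*(-1/129) = 154 + (25 - 30 + 0)*(-1/129) = 154 - 5*(-1/129) = 154 + 5/129 = 19871/129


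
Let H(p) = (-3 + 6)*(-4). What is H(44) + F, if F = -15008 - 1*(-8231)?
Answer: -6789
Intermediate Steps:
H(p) = -12 (H(p) = 3*(-4) = -12)
F = -6777 (F = -15008 + 8231 = -6777)
H(44) + F = -12 - 6777 = -6789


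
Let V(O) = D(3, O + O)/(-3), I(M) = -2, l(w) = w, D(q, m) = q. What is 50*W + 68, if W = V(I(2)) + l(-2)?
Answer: -82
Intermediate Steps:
V(O) = -1 (V(O) = 3/(-3) = 3*(-1/3) = -1)
W = -3 (W = -1 - 2 = -3)
50*W + 68 = 50*(-3) + 68 = -150 + 68 = -82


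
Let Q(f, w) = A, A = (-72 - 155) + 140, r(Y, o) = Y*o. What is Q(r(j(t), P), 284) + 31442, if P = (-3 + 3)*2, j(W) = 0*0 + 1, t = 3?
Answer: 31355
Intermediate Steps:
j(W) = 1 (j(W) = 0 + 1 = 1)
P = 0 (P = 0*2 = 0)
A = -87 (A = -227 + 140 = -87)
Q(f, w) = -87
Q(r(j(t), P), 284) + 31442 = -87 + 31442 = 31355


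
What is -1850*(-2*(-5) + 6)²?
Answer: -473600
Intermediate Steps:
-1850*(-2*(-5) + 6)² = -1850*(10 + 6)² = -1850*16² = -1850*256 = -473600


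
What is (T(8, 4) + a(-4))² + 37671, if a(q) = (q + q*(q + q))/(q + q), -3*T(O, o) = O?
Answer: 1357525/36 ≈ 37709.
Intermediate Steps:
T(O, o) = -O/3
a(q) = (q + 2*q²)/(2*q) (a(q) = (q + q*(2*q))/((2*q)) = (q + 2*q²)*(1/(2*q)) = (q + 2*q²)/(2*q))
(T(8, 4) + a(-4))² + 37671 = (-⅓*8 + (½ - 4))² + 37671 = (-8/3 - 7/2)² + 37671 = (-37/6)² + 37671 = 1369/36 + 37671 = 1357525/36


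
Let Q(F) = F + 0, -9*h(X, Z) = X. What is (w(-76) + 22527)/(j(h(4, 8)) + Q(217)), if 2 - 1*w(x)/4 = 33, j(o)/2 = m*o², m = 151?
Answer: 1814643/22409 ≈ 80.978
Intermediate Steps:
h(X, Z) = -X/9
j(o) = 302*o² (j(o) = 2*(151*o²) = 302*o²)
Q(F) = F
w(x) = -124 (w(x) = 8 - 4*33 = 8 - 132 = -124)
(w(-76) + 22527)/(j(h(4, 8)) + Q(217)) = (-124 + 22527)/(302*(-⅑*4)² + 217) = 22403/(302*(-4/9)² + 217) = 22403/(302*(16/81) + 217) = 22403/(4832/81 + 217) = 22403/(22409/81) = 22403*(81/22409) = 1814643/22409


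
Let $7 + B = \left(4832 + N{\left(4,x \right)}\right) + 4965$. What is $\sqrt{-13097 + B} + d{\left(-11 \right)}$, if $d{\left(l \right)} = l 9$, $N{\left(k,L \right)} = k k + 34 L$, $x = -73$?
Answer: $-99 + i \sqrt{5773} \approx -99.0 + 75.98 i$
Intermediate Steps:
$N{\left(k,L \right)} = k^{2} + 34 L$
$B = 7324$ ($B = -7 + \left(\left(4832 + \left(4^{2} + 34 \left(-73\right)\right)\right) + 4965\right) = -7 + \left(\left(4832 + \left(16 - 2482\right)\right) + 4965\right) = -7 + \left(\left(4832 - 2466\right) + 4965\right) = -7 + \left(2366 + 4965\right) = -7 + 7331 = 7324$)
$d{\left(l \right)} = 9 l$
$\sqrt{-13097 + B} + d{\left(-11 \right)} = \sqrt{-13097 + 7324} + 9 \left(-11\right) = \sqrt{-5773} - 99 = i \sqrt{5773} - 99 = -99 + i \sqrt{5773}$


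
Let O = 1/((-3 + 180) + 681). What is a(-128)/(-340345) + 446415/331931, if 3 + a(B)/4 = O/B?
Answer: 4171639829635163/3101733318889920 ≈ 1.3449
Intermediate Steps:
O = 1/858 (O = 1/(177 + 681) = 1/858 ≈ 0.0011655)
a(B) = -12 + 2/(429*B) (a(B) = -12 + 4*(1/(858*B)) = -12 + 2/(429*B))
a(-128)/(-340345) + 446415/331931 = (-12 + (2/429)/(-128))/(-340345) + 446415/331931 = (-12 + (2/429)*(-1/128))*(-1/340345) + 446415*(1/331931) = (-12 - 1/27456)*(-1/340345) + 446415/331931 = -329473/27456*(-1/340345) + 446415/331931 = 329473/9344512320 + 446415/331931 = 4171639829635163/3101733318889920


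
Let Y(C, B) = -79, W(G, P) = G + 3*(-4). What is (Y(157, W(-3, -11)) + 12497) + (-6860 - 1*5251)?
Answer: 307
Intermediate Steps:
W(G, P) = -12 + G (W(G, P) = G - 12 = -12 + G)
(Y(157, W(-3, -11)) + 12497) + (-6860 - 1*5251) = (-79 + 12497) + (-6860 - 1*5251) = 12418 + (-6860 - 5251) = 12418 - 12111 = 307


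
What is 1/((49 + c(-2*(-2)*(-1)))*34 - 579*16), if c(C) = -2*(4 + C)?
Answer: -1/7598 ≈ -0.00013161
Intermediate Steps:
c(C) = -8 - 2*C
1/((49 + c(-2*(-2)*(-1)))*34 - 579*16) = 1/((49 + (-8 - 2*(-2*(-2))*(-1)))*34 - 579*16) = 1/((49 + (-8 - 8*(-1)))*34 - 9264) = 1/((49 + (-8 - 2*(-4)))*34 - 9264) = 1/((49 + (-8 + 8))*34 - 9264) = 1/((49 + 0)*34 - 9264) = 1/(49*34 - 9264) = 1/(1666 - 9264) = 1/(-7598) = -1/7598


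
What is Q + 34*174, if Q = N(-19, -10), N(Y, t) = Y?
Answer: 5897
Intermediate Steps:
Q = -19
Q + 34*174 = -19 + 34*174 = -19 + 5916 = 5897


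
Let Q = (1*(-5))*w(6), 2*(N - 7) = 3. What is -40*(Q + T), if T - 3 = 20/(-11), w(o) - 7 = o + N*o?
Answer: 140280/11 ≈ 12753.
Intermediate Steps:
N = 17/2 (N = 7 + (1/2)*3 = 7 + 3/2 = 17/2 ≈ 8.5000)
w(o) = 7 + 19*o/2 (w(o) = 7 + (o + 17*o/2) = 7 + 19*o/2)
T = 13/11 (T = 3 + 20/(-11) = 3 + 20*(-1/11) = 3 - 20/11 = 13/11 ≈ 1.1818)
Q = -320 (Q = (1*(-5))*(7 + (19/2)*6) = -5*(7 + 57) = -5*64 = -320)
-40*(Q + T) = -40*(-320 + 13/11) = -40*(-3507/11) = 140280/11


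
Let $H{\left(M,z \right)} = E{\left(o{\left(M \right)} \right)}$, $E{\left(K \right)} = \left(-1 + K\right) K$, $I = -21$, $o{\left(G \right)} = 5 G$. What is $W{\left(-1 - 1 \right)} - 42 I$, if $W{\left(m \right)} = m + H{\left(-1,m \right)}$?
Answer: $910$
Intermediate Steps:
$E{\left(K \right)} = K \left(-1 + K\right)$
$H{\left(M,z \right)} = 5 M \left(-1 + 5 M\right)$
$W{\left(m \right)} = 30 + m$ ($W{\left(m \right)} = m + 5 \left(-1\right) \left(-1 + 5 \left(-1\right)\right) = m + 5 \left(-1\right) \left(-1 - 5\right) = m + 5 \left(-1\right) \left(-6\right) = m + 30 = 30 + m$)
$W{\left(-1 - 1 \right)} - 42 I = \left(30 - 2\right) - -882 = \left(30 - 2\right) + 882 = 28 + 882 = 910$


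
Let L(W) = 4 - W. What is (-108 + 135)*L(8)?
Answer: -108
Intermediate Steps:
(-108 + 135)*L(8) = (-108 + 135)*(4 - 1*8) = 27*(4 - 8) = 27*(-4) = -108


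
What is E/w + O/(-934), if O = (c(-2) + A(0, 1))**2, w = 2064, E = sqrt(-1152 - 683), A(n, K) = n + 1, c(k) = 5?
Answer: -18/467 + I*sqrt(1835)/2064 ≈ -0.038544 + 0.020754*I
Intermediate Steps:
A(n, K) = 1 + n
E = I*sqrt(1835) (E = sqrt(-1835) = I*sqrt(1835) ≈ 42.837*I)
O = 36 (O = (5 + (1 + 0))**2 = (5 + 1)**2 = 6**2 = 36)
E/w + O/(-934) = (I*sqrt(1835))/2064 + 36/(-934) = (I*sqrt(1835))*(1/2064) + 36*(-1/934) = I*sqrt(1835)/2064 - 18/467 = -18/467 + I*sqrt(1835)/2064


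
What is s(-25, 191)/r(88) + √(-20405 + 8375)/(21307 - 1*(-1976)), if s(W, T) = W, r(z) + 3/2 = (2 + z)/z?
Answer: 1100/21 + I*√12030/23283 ≈ 52.381 + 0.0047108*I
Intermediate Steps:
r(z) = -3/2 + (2 + z)/z
s(-25, 191)/r(88) + √(-20405 + 8375)/(21307 - 1*(-1976)) = -25*176/(4 - 1*88) + √(-20405 + 8375)/(21307 - 1*(-1976)) = -25*176/(4 - 88) + √(-12030)/(21307 + 1976) = -25/((½)*(1/88)*(-84)) + (I*√12030)/23283 = -25/(-21/44) + (I*√12030)*(1/23283) = -25*(-44/21) + I*√12030/23283 = 1100/21 + I*√12030/23283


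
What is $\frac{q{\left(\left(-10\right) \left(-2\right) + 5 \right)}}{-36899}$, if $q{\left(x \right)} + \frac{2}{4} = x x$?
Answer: $- \frac{1249}{73798} \approx -0.016925$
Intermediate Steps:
$q{\left(x \right)} = - \frac{1}{2} + x^{2}$ ($q{\left(x \right)} = - \frac{1}{2} + x x = - \frac{1}{2} + x^{2}$)
$\frac{q{\left(\left(-10\right) \left(-2\right) + 5 \right)}}{-36899} = \frac{- \frac{1}{2} + \left(\left(-10\right) \left(-2\right) + 5\right)^{2}}{-36899} = \left(- \frac{1}{2} + \left(20 + 5\right)^{2}\right) \left(- \frac{1}{36899}\right) = \left(- \frac{1}{2} + 25^{2}\right) \left(- \frac{1}{36899}\right) = \left(- \frac{1}{2} + 625\right) \left(- \frac{1}{36899}\right) = \frac{1249}{2} \left(- \frac{1}{36899}\right) = - \frac{1249}{73798}$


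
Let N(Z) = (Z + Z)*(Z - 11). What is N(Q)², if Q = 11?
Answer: 0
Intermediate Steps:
N(Z) = 2*Z*(-11 + Z) (N(Z) = (2*Z)*(-11 + Z) = 2*Z*(-11 + Z))
N(Q)² = (2*11*(-11 + 11))² = (2*11*0)² = 0² = 0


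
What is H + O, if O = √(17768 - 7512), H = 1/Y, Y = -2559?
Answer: -1/2559 + 4*√641 ≈ 101.27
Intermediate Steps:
H = -1/2559 (H = 1/(-2559) = -1/2559 ≈ -0.00039078)
O = 4*√641 (O = √10256 = 4*√641 ≈ 101.27)
H + O = -1/2559 + 4*√641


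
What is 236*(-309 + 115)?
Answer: -45784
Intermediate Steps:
236*(-309 + 115) = 236*(-194) = -45784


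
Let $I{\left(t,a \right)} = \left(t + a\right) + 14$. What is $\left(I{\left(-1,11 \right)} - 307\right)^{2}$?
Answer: $80089$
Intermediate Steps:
$I{\left(t,a \right)} = 14 + a + t$ ($I{\left(t,a \right)} = \left(a + t\right) + 14 = 14 + a + t$)
$\left(I{\left(-1,11 \right)} - 307\right)^{2} = \left(\left(14 + 11 - 1\right) - 307\right)^{2} = \left(24 - 307\right)^{2} = \left(-283\right)^{2} = 80089$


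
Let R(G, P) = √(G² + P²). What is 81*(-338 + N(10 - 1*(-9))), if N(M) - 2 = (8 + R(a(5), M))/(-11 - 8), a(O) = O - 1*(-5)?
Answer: -517752/19 - 81*√461/19 ≈ -27342.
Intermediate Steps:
a(O) = 5 + O (a(O) = O + 5 = 5 + O)
N(M) = 30/19 - √(100 + M²)/19 (N(M) = 2 + (8 + √((5 + 5)² + M²))/(-11 - 8) = 2 + (8 + √(10² + M²))/(-19) = 2 + (8 + √(100 + M²))*(-1/19) = 2 + (-8/19 - √(100 + M²)/19) = 30/19 - √(100 + M²)/19)
81*(-338 + N(10 - 1*(-9))) = 81*(-338 + (30/19 - √(100 + (10 - 1*(-9))²)/19)) = 81*(-338 + (30/19 - √(100 + (10 + 9)²)/19)) = 81*(-338 + (30/19 - √(100 + 19²)/19)) = 81*(-338 + (30/19 - √(100 + 361)/19)) = 81*(-338 + (30/19 - √461/19)) = 81*(-6392/19 - √461/19) = -517752/19 - 81*√461/19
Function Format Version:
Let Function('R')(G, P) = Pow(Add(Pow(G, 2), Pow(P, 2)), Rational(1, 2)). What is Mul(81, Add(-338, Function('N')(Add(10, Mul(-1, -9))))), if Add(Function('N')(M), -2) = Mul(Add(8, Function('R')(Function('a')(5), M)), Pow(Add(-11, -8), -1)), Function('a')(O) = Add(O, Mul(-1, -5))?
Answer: Add(Rational(-517752, 19), Mul(Rational(-81, 19), Pow(461, Rational(1, 2)))) ≈ -27342.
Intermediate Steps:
Function('a')(O) = Add(5, O) (Function('a')(O) = Add(O, 5) = Add(5, O))
Function('N')(M) = Add(Rational(30, 19), Mul(Rational(-1, 19), Pow(Add(100, Pow(M, 2)), Rational(1, 2)))) (Function('N')(M) = Add(2, Mul(Add(8, Pow(Add(Pow(Add(5, 5), 2), Pow(M, 2)), Rational(1, 2))), Pow(Add(-11, -8), -1))) = Add(2, Mul(Add(8, Pow(Add(Pow(10, 2), Pow(M, 2)), Rational(1, 2))), Pow(-19, -1))) = Add(2, Mul(Add(8, Pow(Add(100, Pow(M, 2)), Rational(1, 2))), Rational(-1, 19))) = Add(2, Add(Rational(-8, 19), Mul(Rational(-1, 19), Pow(Add(100, Pow(M, 2)), Rational(1, 2))))) = Add(Rational(30, 19), Mul(Rational(-1, 19), Pow(Add(100, Pow(M, 2)), Rational(1, 2)))))
Mul(81, Add(-338, Function('N')(Add(10, Mul(-1, -9))))) = Mul(81, Add(-338, Add(Rational(30, 19), Mul(Rational(-1, 19), Pow(Add(100, Pow(Add(10, Mul(-1, -9)), 2)), Rational(1, 2)))))) = Mul(81, Add(-338, Add(Rational(30, 19), Mul(Rational(-1, 19), Pow(Add(100, Pow(Add(10, 9), 2)), Rational(1, 2)))))) = Mul(81, Add(-338, Add(Rational(30, 19), Mul(Rational(-1, 19), Pow(Add(100, Pow(19, 2)), Rational(1, 2)))))) = Mul(81, Add(-338, Add(Rational(30, 19), Mul(Rational(-1, 19), Pow(Add(100, 361), Rational(1, 2)))))) = Mul(81, Add(-338, Add(Rational(30, 19), Mul(Rational(-1, 19), Pow(461, Rational(1, 2)))))) = Mul(81, Add(Rational(-6392, 19), Mul(Rational(-1, 19), Pow(461, Rational(1, 2))))) = Add(Rational(-517752, 19), Mul(Rational(-81, 19), Pow(461, Rational(1, 2))))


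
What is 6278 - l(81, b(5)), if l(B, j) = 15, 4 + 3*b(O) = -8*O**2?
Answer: 6263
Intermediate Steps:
b(O) = -4/3 - 8*O**2/3 (b(O) = -4/3 + (-8*O**2)/3 = -4/3 - 8*O**2/3)
6278 - l(81, b(5)) = 6278 - 1*15 = 6278 - 15 = 6263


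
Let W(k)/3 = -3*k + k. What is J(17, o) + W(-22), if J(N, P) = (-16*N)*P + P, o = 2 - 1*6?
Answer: 1216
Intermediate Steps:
o = -4 (o = 2 - 6 = -4)
J(N, P) = P - 16*N*P (J(N, P) = -16*N*P + P = P - 16*N*P)
W(k) = -6*k (W(k) = 3*(-3*k + k) = 3*(-2*k) = -6*k)
J(17, o) + W(-22) = -4*(1 - 16*17) - 6*(-22) = -4*(1 - 272) + 132 = -4*(-271) + 132 = 1084 + 132 = 1216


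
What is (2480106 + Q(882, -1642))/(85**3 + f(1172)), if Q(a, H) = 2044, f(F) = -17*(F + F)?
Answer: 225650/52207 ≈ 4.3222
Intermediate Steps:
f(F) = -34*F
(2480106 + Q(882, -1642))/(85**3 + f(1172)) = (2480106 + 2044)/(85**3 - 34*1172) = 2482150/(614125 - 39848) = 2482150/574277 = 2482150*(1/574277) = 225650/52207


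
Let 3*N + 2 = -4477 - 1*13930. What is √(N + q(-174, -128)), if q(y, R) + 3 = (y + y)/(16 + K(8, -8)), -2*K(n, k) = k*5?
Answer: I*√6149 ≈ 78.416*I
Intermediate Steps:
K(n, k) = -5*k/2 (K(n, k) = -k*5/2 = -5*k/2)
N = -18409/3 (N = -⅔ + (-4477 - 1*13930)/3 = -⅔ + (-4477 - 13930)/3 = -⅔ + (⅓)*(-18407) = -⅔ - 18407/3 = -18409/3 ≈ -6136.3)
q(y, R) = -3 + y/18 (q(y, R) = -3 + (y + y)/(16 - 5/2*(-8)) = -3 + (2*y)/(16 + 20) = -3 + (2*y)/36 = -3 + (2*y)*(1/36) = -3 + y/18)
√(N + q(-174, -128)) = √(-18409/3 + (-3 + (1/18)*(-174))) = √(-18409/3 + (-3 - 29/3)) = √(-18409/3 - 38/3) = √(-6149) = I*√6149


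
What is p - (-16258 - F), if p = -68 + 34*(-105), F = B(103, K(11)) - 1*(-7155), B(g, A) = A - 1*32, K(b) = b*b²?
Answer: 21074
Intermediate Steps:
K(b) = b³
B(g, A) = -32 + A (B(g, A) = A - 32 = -32 + A)
F = 8454 (F = (-32 + 11³) - 1*(-7155) = (-32 + 1331) + 7155 = 1299 + 7155 = 8454)
p = -3638 (p = -68 - 3570 = -3638)
p - (-16258 - F) = -3638 - (-16258 - 1*8454) = -3638 - (-16258 - 8454) = -3638 - 1*(-24712) = -3638 + 24712 = 21074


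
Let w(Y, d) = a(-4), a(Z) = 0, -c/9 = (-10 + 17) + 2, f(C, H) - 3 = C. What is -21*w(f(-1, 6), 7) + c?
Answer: -81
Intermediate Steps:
f(C, H) = 3 + C
c = -81 (c = -9*((-10 + 17) + 2) = -9*(7 + 2) = -9*9 = -81)
w(Y, d) = 0
-21*w(f(-1, 6), 7) + c = -21*0 - 81 = 0 - 81 = -81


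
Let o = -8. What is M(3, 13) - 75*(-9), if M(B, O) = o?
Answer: 667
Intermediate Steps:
M(B, O) = -8
M(3, 13) - 75*(-9) = -8 - 75*(-9) = -8 + 675 = 667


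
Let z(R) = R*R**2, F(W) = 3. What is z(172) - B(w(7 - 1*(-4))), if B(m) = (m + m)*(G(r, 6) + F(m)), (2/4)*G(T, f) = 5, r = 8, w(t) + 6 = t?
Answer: 5088318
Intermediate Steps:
z(R) = R**3
w(t) = -6 + t
G(T, f) = 10 (G(T, f) = 2*5 = 10)
B(m) = 26*m (B(m) = (m + m)*(10 + 3) = (2*m)*13 = 26*m)
z(172) - B(w(7 - 1*(-4))) = 172**3 - 26*(-6 + (7 - 1*(-4))) = 5088448 - 26*(-6 + (7 + 4)) = 5088448 - 26*(-6 + 11) = 5088448 - 26*5 = 5088448 - 1*130 = 5088448 - 130 = 5088318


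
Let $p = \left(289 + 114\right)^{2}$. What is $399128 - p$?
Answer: $236719$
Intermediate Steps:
$p = 162409$ ($p = 403^{2} = 162409$)
$399128 - p = 399128 - 162409 = 236719$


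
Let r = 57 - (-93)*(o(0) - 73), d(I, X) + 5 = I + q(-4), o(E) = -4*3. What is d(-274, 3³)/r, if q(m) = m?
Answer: 283/7848 ≈ 0.036060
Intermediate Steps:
o(E) = -12
d(I, X) = -9 + I (d(I, X) = -5 + (I - 4) = -5 + (-4 + I) = -9 + I)
r = -7848 (r = 57 - (-93)*(-12 - 73) = 57 - (-93)*(-85) = 57 - 1*7905 = 57 - 7905 = -7848)
d(-274, 3³)/r = (-9 - 274)/(-7848) = -283*(-1/7848) = 283/7848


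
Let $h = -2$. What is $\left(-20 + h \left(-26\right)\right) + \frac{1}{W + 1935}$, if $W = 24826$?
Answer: $\frac{856353}{26761} \approx 32.0$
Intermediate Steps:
$\left(-20 + h \left(-26\right)\right) + \frac{1}{W + 1935} = \left(-20 - -52\right) + \frac{1}{24826 + 1935} = \left(-20 + 52\right) + \frac{1}{26761} = 32 + \frac{1}{26761} = \frac{856353}{26761}$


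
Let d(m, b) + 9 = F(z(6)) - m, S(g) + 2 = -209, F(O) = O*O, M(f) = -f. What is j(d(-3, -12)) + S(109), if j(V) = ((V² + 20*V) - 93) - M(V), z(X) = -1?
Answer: -384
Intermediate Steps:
F(O) = O²
S(g) = -211 (S(g) = -2 - 209 = -211)
d(m, b) = -8 - m (d(m, b) = -9 + ((-1)² - m) = -9 + (1 - m) = -8 - m)
j(V) = -93 + V² + 21*V (j(V) = ((V² + 20*V) - 93) - (-1)*V = (-93 + V² + 20*V) + V = -93 + V² + 21*V)
j(d(-3, -12)) + S(109) = (-93 + (-8 - 1*(-3))² + 21*(-8 - 1*(-3))) - 211 = (-93 + (-8 + 3)² + 21*(-8 + 3)) - 211 = (-93 + (-5)² + 21*(-5)) - 211 = (-93 + 25 - 105) - 211 = -173 - 211 = -384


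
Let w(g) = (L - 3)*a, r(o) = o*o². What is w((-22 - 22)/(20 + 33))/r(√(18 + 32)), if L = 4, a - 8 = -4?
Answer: √2/125 ≈ 0.011314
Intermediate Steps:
a = 4 (a = 8 - 4 = 4)
r(o) = o³
w(g) = 4 (w(g) = (4 - 3)*4 = 1*4 = 4)
w((-22 - 22)/(20 + 33))/r(√(18 + 32)) = 4/((√(18 + 32))³) = 4/((√50)³) = 4/((5*√2)³) = 4/((250*√2)) = 4*(√2/500) = √2/125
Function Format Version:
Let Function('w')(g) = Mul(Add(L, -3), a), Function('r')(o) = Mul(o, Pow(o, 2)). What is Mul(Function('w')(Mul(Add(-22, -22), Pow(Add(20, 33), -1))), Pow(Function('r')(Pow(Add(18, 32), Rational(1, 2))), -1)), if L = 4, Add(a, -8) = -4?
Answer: Mul(Rational(1, 125), Pow(2, Rational(1, 2))) ≈ 0.011314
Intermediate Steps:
a = 4 (a = Add(8, -4) = 4)
Function('r')(o) = Pow(o, 3)
Function('w')(g) = 4 (Function('w')(g) = Mul(Add(4, -3), 4) = Mul(1, 4) = 4)
Mul(Function('w')(Mul(Add(-22, -22), Pow(Add(20, 33), -1))), Pow(Function('r')(Pow(Add(18, 32), Rational(1, 2))), -1)) = Mul(4, Pow(Pow(Pow(Add(18, 32), Rational(1, 2)), 3), -1)) = Mul(4, Pow(Pow(Pow(50, Rational(1, 2)), 3), -1)) = Mul(4, Pow(Pow(Mul(5, Pow(2, Rational(1, 2))), 3), -1)) = Mul(4, Pow(Mul(250, Pow(2, Rational(1, 2))), -1)) = Mul(4, Mul(Rational(1, 500), Pow(2, Rational(1, 2)))) = Mul(Rational(1, 125), Pow(2, Rational(1, 2)))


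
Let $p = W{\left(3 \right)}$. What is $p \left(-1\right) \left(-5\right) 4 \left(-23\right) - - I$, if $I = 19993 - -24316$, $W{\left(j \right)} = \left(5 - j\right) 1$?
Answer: $43389$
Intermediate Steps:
$W{\left(j \right)} = 5 - j$
$p = 2$ ($p = 5 - 3 = 2$)
$I = 44309$ ($I = 19993 + 24316 = 44309$)
$p \left(-1\right) \left(-5\right) 4 \left(-23\right) - - I = 2 \left(-1\right) \left(-5\right) 4 \left(-23\right) - \left(-1\right) 44309 = 2 \cdot 5 \cdot 4 \left(-23\right) - -44309 = 2 \cdot 20 \left(-23\right) + 44309 = 40 \left(-23\right) + 44309 = -920 + 44309 = 43389$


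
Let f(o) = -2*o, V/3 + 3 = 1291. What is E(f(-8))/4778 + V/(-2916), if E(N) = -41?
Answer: -1548479/1161054 ≈ -1.3337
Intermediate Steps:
V = 3864 (V = -9 + 3*1291 = -9 + 3873 = 3864)
E(f(-8))/4778 + V/(-2916) = -41/4778 + 3864/(-2916) = -41*1/4778 + 3864*(-1/2916) = -41/4778 - 322/243 = -1548479/1161054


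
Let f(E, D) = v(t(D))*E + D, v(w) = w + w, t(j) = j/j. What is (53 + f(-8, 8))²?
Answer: 2025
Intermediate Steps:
t(j) = 1
v(w) = 2*w
f(E, D) = D + 2*E (f(E, D) = (2*1)*E + D = 2*E + D = D + 2*E)
(53 + f(-8, 8))² = (53 + (8 + 2*(-8)))² = (53 + (8 - 16))² = (53 - 8)² = 45² = 2025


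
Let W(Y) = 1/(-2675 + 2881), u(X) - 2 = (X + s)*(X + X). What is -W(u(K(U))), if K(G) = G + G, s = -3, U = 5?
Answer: -1/206 ≈ -0.0048544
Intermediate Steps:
K(G) = 2*G
u(X) = 2 + 2*X*(-3 + X) (u(X) = 2 + (X - 3)*(X + X) = 2 + (-3 + X)*(2*X) = 2 + 2*X*(-3 + X))
W(Y) = 1/206
-W(u(K(U))) = -1*1/206 = -1/206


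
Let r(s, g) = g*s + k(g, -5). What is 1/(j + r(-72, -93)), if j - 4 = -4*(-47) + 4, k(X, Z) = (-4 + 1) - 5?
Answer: 1/6884 ≈ 0.00014526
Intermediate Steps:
k(X, Z) = -8 (k(X, Z) = -3 - 5 = -8)
r(s, g) = -8 + g*s (r(s, g) = g*s - 8 = -8 + g*s)
j = 196 (j = 4 + (-4*(-47) + 4) = 4 + (188 + 4) = 4 + 192 = 196)
1/(j + r(-72, -93)) = 1/(196 + (-8 - 93*(-72))) = 1/(196 + (-8 + 6696)) = 1/(196 + 6688) = 1/6884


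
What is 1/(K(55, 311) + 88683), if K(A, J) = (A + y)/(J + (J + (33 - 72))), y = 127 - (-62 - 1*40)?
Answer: 583/51702473 ≈ 1.1276e-5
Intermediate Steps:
y = 229 (y = 127 - (-62 - 40) = 127 - 1*(-102) = 127 + 102 = 229)
K(A, J) = (229 + A)/(-39 + 2*J) (K(A, J) = (A + 229)/(J + (J + (33 - 72))) = (229 + A)/(J + (J - 39)) = (229 + A)/(J + (-39 + J)) = (229 + A)/(-39 + 2*J))
1/(K(55, 311) + 88683) = 1/((229 + 55)/(-39 + 2*311) + 88683) = 1/(284/(-39 + 622) + 88683) = 1/(284/583 + 88683) = 1/(51702473/583) = 583/51702473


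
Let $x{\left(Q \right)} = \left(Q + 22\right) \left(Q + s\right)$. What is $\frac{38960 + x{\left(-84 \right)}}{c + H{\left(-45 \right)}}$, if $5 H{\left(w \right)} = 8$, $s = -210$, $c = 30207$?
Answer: $\frac{285940}{151043} \approx 1.8931$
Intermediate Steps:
$H{\left(w \right)} = \frac{8}{5}$ ($H{\left(w \right)} = \frac{1}{5} \cdot 8 = \frac{8}{5}$)
$x{\left(Q \right)} = \left(-210 + Q\right) \left(22 + Q\right)$ ($x{\left(Q \right)} = \left(Q + 22\right) \left(Q - 210\right) = \left(22 + Q\right) \left(-210 + Q\right) = \left(-210 + Q\right) \left(22 + Q\right)$)
$\frac{38960 + x{\left(-84 \right)}}{c + H{\left(-45 \right)}} = \frac{38960 - \left(-11172 - 7056\right)}{30207 + \frac{8}{5}} = \frac{38960 + \left(-4620 + 7056 + 15792\right)}{\frac{151043}{5}} = \left(38960 + 18228\right) \frac{5}{151043} = 57188 \cdot \frac{5}{151043} = \frac{285940}{151043}$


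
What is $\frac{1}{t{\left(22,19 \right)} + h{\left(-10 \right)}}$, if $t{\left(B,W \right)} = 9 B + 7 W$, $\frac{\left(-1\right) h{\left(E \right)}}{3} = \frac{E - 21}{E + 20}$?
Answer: $\frac{10}{3403} \approx 0.0029386$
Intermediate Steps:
$h{\left(E \right)} = - \frac{3 \left(-21 + E\right)}{20 + E}$ ($h{\left(E \right)} = - 3 \frac{E - 21}{E + 20} = - 3 \frac{-21 + E}{20 + E} = - \frac{3 \left(-21 + E\right)}{20 + E}$)
$t{\left(B,W \right)} = 7 W + 9 B$
$\frac{1}{t{\left(22,19 \right)} + h{\left(-10 \right)}} = \frac{1}{\left(7 \cdot 19 + 9 \cdot 22\right) + \frac{3 \left(21 - -10\right)}{20 - 10}} = \frac{1}{\left(133 + 198\right) + \frac{3 \left(21 + 10\right)}{10}} = \frac{1}{331 + 3 \cdot \frac{1}{10} \cdot 31} = \frac{1}{331 + \frac{93}{10}} = \frac{1}{\frac{3403}{10}} = \frac{10}{3403}$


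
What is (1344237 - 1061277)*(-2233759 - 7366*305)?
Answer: -1267770871440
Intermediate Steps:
(1344237 - 1061277)*(-2233759 - 7366*305) = 282960*(-2233759 - 2246630) = 282960*(-4480389) = -1267770871440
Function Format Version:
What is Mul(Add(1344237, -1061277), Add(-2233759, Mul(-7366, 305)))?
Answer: -1267770871440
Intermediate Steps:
Mul(Add(1344237, -1061277), Add(-2233759, Mul(-7366, 305))) = Mul(282960, Add(-2233759, -2246630)) = Mul(282960, -4480389) = -1267770871440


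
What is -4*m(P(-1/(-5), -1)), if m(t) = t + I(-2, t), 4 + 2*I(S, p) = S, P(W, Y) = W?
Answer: 56/5 ≈ 11.200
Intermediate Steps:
I(S, p) = -2 + S/2
m(t) = -3 + t (m(t) = t + (-2 + (½)*(-2)) = t + (-2 - 1) = t - 3 = -3 + t)
-4*m(P(-1/(-5), -1)) = -4*(-3 - 1/(-5)) = -4*(-3 - 1*(-⅕)) = -4*(-3 + ⅕) = -4*(-14/5) = 56/5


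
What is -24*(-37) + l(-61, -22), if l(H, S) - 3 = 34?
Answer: 925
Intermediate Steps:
l(H, S) = 37 (l(H, S) = 3 + 34 = 37)
-24*(-37) + l(-61, -22) = -24*(-37) + 37 = 888 + 37 = 925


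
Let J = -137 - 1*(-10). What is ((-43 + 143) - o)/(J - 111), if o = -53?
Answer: -9/14 ≈ -0.64286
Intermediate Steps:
J = -127 (J = -137 + 10 = -127)
((-43 + 143) - o)/(J - 111) = ((-43 + 143) - 1*(-53))/(-127 - 111) = (100 + 53)/(-238) = 153*(-1/238) = -9/14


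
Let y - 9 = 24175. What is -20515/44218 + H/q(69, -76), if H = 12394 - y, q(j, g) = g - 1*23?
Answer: 57699915/486398 ≈ 118.63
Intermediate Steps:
y = 24184 (y = 9 + 24175 = 24184)
q(j, g) = -23 + g (q(j, g) = g - 23 = -23 + g)
H = -11790 (H = 12394 - 1*24184 = 12394 - 24184 = -11790)
-20515/44218 + H/q(69, -76) = -20515/44218 - 11790/(-23 - 76) = -20515*1/44218 - 11790/(-99) = -20515/44218 - 11790*(-1/99) = -20515/44218 + 1310/11 = 57699915/486398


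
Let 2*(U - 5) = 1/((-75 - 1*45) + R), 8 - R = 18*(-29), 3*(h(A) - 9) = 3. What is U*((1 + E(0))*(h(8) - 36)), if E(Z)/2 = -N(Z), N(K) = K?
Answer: -53313/410 ≈ -130.03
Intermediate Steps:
h(A) = 10 (h(A) = 9 + (⅓)*3 = 9 + 1 = 10)
R = 530 (R = 8 - 18*(-29) = 8 - 1*(-522) = 8 + 522 = 530)
E(Z) = -2*Z (E(Z) = 2*(-Z) = -2*Z)
U = 4101/820 (U = 5 + 1/(2*((-75 - 1*45) + 530)) = 5 + 1/(2*((-75 - 45) + 530)) = 5 + 1/(2*(-120 + 530)) = 5 + (½)/410 = 5 + (½)*(1/410) = 5 + 1/820 = 4101/820 ≈ 5.0012)
U*((1 + E(0))*(h(8) - 36)) = 4101*((1 - 2*0)*(10 - 36))/820 = 4101*((1 + 0)*(-26))/820 = 4101*(1*(-26))/820 = (4101/820)*(-26) = -53313/410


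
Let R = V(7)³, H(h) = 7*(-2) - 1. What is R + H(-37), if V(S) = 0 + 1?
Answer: -14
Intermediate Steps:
H(h) = -15 (H(h) = -14 - 1 = -15)
V(S) = 1
R = 1 (R = 1³ = 1)
R + H(-37) = 1 - 15 = -14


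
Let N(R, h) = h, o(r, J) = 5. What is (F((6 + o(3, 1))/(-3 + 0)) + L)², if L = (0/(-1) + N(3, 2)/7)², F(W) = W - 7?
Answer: 2421136/21609 ≈ 112.04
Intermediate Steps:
F(W) = -7 + W
L = 4/49 (L = (0/(-1) + 2/7)² = (0*(-1) + 2*(⅐))² = (0 + 2/7)² = (2/7)² = 4/49 ≈ 0.081633)
(F((6 + o(3, 1))/(-3 + 0)) + L)² = ((-7 + (6 + 5)/(-3 + 0)) + 4/49)² = ((-7 + 11/(-3)) + 4/49)² = ((-7 + 11*(-⅓)) + 4/49)² = ((-7 - 11/3) + 4/49)² = (-32/3 + 4/49)² = (-1556/147)² = 2421136/21609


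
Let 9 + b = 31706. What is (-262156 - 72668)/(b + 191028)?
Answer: -334824/222725 ≈ -1.5033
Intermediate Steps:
b = 31697 (b = -9 + 31706 = 31697)
(-262156 - 72668)/(b + 191028) = (-262156 - 72668)/(31697 + 191028) = -334824/222725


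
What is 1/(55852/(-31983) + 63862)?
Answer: 31983/2042442494 ≈ 1.5659e-5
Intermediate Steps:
1/(55852/(-31983) + 63862) = 1/(55852*(-1/31983) + 63862) = 1/(-55852/31983 + 63862) = 1/(2042442494/31983) = 31983/2042442494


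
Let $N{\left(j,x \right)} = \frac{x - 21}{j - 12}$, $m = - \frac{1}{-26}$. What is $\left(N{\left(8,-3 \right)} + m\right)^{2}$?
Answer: $\frac{24649}{676} \approx 36.463$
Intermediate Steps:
$m = \frac{1}{26}$ ($m = \left(-1\right) \left(- \frac{1}{26}\right) = \frac{1}{26} \approx 0.038462$)
$N{\left(j,x \right)} = \frac{-21 + x}{-12 + j}$
$\left(N{\left(8,-3 \right)} + m\right)^{2} = \left(\frac{-21 - 3}{-12 + 8} + \frac{1}{26}\right)^{2} = \left(\frac{1}{-4} \left(-24\right) + \frac{1}{26}\right)^{2} = \left(\left(- \frac{1}{4}\right) \left(-24\right) + \frac{1}{26}\right)^{2} = \left(6 + \frac{1}{26}\right)^{2} = \left(\frac{157}{26}\right)^{2} = \frac{24649}{676}$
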